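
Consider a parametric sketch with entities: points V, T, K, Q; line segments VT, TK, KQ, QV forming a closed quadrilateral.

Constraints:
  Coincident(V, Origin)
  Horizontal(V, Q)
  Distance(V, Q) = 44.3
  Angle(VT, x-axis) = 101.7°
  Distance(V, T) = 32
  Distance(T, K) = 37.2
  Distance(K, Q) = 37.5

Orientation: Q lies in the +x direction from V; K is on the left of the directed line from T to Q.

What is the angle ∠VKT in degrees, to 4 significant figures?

43.32°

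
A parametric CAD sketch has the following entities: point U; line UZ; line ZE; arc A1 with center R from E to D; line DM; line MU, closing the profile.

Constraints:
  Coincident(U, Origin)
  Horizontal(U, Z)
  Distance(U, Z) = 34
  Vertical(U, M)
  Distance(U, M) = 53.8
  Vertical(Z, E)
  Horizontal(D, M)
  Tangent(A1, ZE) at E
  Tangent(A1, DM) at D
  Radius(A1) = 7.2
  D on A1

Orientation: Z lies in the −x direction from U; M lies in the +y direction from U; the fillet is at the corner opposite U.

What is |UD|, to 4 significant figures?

60.11

U is at the origin; U and Z share the same y with |UZ| = 34.0 and Z on the −x side, so Z = (-34.00, 0.000). UM is vertical with |UM| = 53.8 and M on the +y side, so M = (0.000, 53.80). The virtual corner opposite U is at (-34.00, 53.80). A1 meets ZE tangentially, so RE is at right angles to ZE and since A1 is tangent to DM there, RD ⟂ DM, with radius 7.2, so the center R sits 7.2 in from both sides at R = (-26.80, 46.60). That places the tangent points at E = (-34.00, 46.60) on ZE and D = (-26.80, 53.80) on DM. Then |UD| = |D − U| = 60.11.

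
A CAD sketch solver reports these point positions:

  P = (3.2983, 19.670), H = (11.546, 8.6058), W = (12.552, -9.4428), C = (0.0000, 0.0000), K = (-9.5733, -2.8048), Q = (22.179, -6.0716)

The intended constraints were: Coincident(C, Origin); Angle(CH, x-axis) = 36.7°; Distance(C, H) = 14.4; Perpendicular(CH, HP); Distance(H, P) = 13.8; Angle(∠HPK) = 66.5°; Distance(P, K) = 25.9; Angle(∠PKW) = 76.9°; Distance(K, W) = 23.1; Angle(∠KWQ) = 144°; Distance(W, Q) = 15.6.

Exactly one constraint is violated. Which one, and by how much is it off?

Distance(W, Q) = 15.6 — off by 5.40.

C = (0.00, 0.00) ✓; CH at 36.70° ✓; |CH| = 14.40 ✓; ∠(CH, HP) = 90.00° ✓; |HP| = 13.80 ✓; ∠HPK = 66.50° ✓; |PK| = 25.90 ✓; ∠PKW = 76.90° ✓; |KW| = 23.10 ✓; ∠KWQ = 144.0° ✓; |WQ| = 10.20 ✗.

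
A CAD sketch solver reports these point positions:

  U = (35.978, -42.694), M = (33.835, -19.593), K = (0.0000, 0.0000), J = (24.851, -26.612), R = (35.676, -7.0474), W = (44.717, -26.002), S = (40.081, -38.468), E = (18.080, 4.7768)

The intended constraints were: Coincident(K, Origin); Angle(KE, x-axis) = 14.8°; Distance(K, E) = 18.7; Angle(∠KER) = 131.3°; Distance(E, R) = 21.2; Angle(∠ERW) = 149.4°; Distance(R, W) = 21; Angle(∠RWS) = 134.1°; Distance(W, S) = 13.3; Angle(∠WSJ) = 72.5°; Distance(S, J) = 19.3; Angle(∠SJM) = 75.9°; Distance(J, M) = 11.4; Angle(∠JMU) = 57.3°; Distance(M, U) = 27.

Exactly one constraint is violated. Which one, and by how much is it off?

Distance(M, U) = 27 — off by 3.80.

K = (0.00, 0.00) ✓; KE at 14.80° ✓; |KE| = 18.70 ✓; ∠KER = 131.3° ✓; |ER| = 21.20 ✓; ∠ERW = 149.4° ✓; |RW| = 21.00 ✓; ∠RWS = 134.1° ✓; |WS| = 13.30 ✓; ∠WSJ = 72.50° ✓; |SJ| = 19.30 ✓; ∠SJM = 75.90° ✓; |JM| = 11.40 ✓; ∠JMU = 57.30° ✓; |MU| = 23.20 ✗.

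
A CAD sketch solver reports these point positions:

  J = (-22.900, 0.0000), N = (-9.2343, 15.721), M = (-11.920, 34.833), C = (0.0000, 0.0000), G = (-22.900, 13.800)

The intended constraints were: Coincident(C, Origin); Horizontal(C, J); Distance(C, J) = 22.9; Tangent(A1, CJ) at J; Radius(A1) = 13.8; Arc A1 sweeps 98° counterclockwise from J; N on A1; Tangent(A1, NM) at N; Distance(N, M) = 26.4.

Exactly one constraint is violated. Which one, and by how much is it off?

Distance(N, M) = 26.4 — off by 7.10.

C = (0.00, 0.00) ✓; C.y = 0.00, J.y = 0.00 ✓; |CJ| = 22.90 ✓; ∠(GJ, JC) = 90.00° ✓; |GJ| = 13.80 ✓; bearing(G→N) − bearing(G→J) = 98.00° ✓; |GN| = 13.80 ✓; ∠(GN, NM) = 90.00° ✓; |NM| = 19.30 ✗.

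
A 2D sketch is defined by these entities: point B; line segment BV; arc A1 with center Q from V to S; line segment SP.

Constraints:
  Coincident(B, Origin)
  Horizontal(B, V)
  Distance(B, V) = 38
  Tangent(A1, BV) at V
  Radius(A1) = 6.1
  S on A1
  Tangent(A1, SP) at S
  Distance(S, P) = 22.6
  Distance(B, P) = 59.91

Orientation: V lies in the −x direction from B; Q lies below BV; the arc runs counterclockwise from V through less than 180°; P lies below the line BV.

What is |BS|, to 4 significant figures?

43.03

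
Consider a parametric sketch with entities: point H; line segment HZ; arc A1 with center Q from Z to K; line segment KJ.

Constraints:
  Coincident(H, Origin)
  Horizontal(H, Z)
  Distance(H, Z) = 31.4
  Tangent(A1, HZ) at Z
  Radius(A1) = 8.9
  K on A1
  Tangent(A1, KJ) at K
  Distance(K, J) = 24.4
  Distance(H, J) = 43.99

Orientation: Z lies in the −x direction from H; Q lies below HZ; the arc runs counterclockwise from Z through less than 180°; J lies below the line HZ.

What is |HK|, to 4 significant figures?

41.35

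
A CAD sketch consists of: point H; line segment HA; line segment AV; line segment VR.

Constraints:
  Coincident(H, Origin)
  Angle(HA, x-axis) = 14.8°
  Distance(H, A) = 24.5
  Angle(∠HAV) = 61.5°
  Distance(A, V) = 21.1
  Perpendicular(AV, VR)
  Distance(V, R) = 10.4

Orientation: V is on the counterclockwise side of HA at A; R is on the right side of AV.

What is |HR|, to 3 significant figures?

33.3

H is at the origin; HA runs at 14.8° with length 24.5, so A = 24.5·(cos 14.8°, sin 14.8°) = (23.7, 6.26). ∠HAV = 61.5°, so AV runs at 14.8° + (180° − 61.5°) = 133° from the x-axis; with |AV| = 21.1, V = A + 21.1·(cos 133°, sin 133°) = (9.22, 21.6). AV is perpendicular to VR; with |VR| = 10.4 on the right of AV, R = V + 10.4·(0.728, 0.686) = (16.8, 28.7). Then |HR| = |R − H| = 33.3.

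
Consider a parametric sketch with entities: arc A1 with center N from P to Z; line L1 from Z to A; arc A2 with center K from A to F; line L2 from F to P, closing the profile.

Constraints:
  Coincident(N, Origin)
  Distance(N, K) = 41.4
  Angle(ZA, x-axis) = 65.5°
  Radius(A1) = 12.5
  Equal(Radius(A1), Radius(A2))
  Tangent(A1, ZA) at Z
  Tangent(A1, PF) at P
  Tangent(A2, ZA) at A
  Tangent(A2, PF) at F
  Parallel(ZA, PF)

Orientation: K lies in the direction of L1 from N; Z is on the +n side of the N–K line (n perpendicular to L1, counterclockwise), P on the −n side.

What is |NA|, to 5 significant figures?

43.246

Tangency of A1 to both parallel lines with radius 12.5 puts Z and P at N ± 12.5·n: Z = (-11.375, 5.1837), P = (11.375, -5.1837). Equal radii place A and F the same way about K: A = K + 12.5·n = (5.7938, 42.856), F = K − 12.5·n = (28.543, 32.489). Then |NA| = |A − N| = 43.246.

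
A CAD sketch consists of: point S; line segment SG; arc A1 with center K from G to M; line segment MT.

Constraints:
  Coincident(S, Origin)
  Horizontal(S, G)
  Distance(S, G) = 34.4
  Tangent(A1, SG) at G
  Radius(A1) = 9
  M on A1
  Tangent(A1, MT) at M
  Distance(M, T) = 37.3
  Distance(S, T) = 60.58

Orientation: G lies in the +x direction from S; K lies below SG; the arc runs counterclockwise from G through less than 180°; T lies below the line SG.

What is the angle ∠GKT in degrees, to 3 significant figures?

175°

Checks: ∠(KG, GS) = 90.00° ✓; |KM| = 9.000 ✓; ∠(KM, MT) = 90.00° ✓; |MT| = 37.30 ✓; |ST| = 60.58 ✓.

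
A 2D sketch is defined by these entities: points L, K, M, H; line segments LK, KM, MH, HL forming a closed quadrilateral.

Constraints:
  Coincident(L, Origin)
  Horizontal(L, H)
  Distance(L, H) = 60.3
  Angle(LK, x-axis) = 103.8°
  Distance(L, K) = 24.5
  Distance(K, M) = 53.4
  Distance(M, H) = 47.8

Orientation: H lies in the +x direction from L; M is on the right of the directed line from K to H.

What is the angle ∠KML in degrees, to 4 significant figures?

11.03°

L is at the origin; L and H share the same y with |LH| = 60.3 and H in +x, so H = (60.3, 0). LK runs at 103.8° with |LK| = 24.5, so K = (-5.844, 23.79). M is determined by |KM| = 53.4 and |MH| = 47.8 together: it lies at the intersection of circle(K, 53.4) and circle(H, 47.8). With |KH| = 70.29, the foot of the radical line on KH is 39.18 from K and the perpendicular offset is √(53.4² − 39.18²) = 36.29. Taking the right-of-KH solution: M = (18.74, -23.61).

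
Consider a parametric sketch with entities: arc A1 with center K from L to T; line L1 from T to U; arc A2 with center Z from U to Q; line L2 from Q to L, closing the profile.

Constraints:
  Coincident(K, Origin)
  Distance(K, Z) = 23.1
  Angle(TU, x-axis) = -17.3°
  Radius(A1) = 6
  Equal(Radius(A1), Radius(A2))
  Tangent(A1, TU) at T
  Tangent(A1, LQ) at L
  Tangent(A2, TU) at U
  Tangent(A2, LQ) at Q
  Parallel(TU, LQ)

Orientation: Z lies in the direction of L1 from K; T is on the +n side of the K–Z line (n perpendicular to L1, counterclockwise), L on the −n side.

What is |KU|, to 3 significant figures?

23.9

Tangency of A1 to both parallel lines with radius 6.0 puts T and L at K ± 6.0·n: T = (1.78, 5.73), L = (-1.78, -5.73). Equal radii place U and Q the same way about Z: U = Z + 6.0·n = (23.8, -1.14), Q = Z − 6.0·n = (20.3, -12.6). Then |KU| = |U − K| = 23.9.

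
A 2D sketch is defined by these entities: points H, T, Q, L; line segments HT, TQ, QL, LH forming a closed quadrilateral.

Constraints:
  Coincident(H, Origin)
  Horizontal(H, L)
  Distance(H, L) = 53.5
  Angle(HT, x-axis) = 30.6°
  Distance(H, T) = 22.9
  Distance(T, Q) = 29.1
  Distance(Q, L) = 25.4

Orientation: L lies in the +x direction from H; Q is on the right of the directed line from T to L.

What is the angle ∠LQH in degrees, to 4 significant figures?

121.5°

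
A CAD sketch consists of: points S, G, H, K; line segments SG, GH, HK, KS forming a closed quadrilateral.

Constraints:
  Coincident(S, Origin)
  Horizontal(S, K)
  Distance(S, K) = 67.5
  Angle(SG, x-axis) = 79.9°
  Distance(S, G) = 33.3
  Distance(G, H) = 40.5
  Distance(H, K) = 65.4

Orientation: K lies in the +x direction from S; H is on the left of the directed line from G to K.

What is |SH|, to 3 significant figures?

69.1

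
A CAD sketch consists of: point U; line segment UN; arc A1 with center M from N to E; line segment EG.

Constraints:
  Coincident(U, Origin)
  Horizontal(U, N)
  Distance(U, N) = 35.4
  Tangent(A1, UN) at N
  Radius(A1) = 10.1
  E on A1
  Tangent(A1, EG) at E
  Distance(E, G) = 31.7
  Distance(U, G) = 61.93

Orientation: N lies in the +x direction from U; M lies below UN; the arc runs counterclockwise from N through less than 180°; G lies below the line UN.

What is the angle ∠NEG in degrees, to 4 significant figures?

117.1°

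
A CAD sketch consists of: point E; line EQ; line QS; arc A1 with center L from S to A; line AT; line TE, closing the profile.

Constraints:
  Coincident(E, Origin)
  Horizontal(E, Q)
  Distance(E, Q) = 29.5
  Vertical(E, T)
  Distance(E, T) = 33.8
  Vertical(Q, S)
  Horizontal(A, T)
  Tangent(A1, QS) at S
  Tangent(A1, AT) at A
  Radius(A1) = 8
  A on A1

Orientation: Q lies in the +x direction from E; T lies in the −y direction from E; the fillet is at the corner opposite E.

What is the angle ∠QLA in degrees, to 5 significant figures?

162.77°

E is at the origin; EQ is horizontal with |EQ| = 29.5 and Q on the +x side, so Q = (29.500, 0.0000). ET is vertical with |ET| = 33.8 and T on the −y side, so T = (0.0000, -33.800). The virtual corner opposite E is at (29.500, -33.800). Since A1 is tangent to QS there, LS ⟂ QS and since A1 is tangent to AT there, LA ⟂ AT, with radius 8.0, so the center L sits 8.0 in from both sides at L = (21.500, -25.800). That places the tangent points at S = (29.500, -25.800) on QS and A = (21.500, -33.800) on AT. Then cos ∠QLA = LQ·LA / (|LQ||LA|), giving 162.77°.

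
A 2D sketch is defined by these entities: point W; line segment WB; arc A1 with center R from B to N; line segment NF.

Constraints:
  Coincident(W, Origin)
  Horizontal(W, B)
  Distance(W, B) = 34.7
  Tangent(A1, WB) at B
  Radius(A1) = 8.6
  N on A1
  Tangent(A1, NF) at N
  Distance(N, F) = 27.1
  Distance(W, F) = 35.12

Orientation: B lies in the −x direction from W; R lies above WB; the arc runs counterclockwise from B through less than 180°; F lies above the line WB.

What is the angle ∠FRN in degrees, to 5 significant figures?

72.394°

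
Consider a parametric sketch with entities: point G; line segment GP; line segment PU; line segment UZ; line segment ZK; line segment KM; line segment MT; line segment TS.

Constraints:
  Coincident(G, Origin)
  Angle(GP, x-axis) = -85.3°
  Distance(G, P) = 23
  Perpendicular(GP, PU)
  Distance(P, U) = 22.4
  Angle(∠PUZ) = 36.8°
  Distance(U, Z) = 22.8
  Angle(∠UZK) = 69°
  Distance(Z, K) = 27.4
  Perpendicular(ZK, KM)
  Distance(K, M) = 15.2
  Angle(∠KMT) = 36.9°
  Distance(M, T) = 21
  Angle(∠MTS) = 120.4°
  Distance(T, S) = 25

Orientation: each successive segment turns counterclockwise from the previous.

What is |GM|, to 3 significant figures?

41.4

G is at the origin; GP runs at -85.3° with length 23.0, so P = (1.88, -22.9). GP ⟂ PU, so PU runs at 4.70°; with |PU| = 22.4, U = (24.2, -21.1). ∠PUZ = 36.8° gives UZ at 148° from the x-axis; with |UZ| = 22.8, Z = (4.89, -8.97). ∠UZK = 69.0° gives ZK at -101° from the x-axis; with |ZK| = 27.4, K = (-0.380, -35.9). ZK is perpendicular to KM, so KM runs at -11.1°; with |KM| = 15.2, M = (14.5, -38.8). Then |GM| = |M − G| = 41.4.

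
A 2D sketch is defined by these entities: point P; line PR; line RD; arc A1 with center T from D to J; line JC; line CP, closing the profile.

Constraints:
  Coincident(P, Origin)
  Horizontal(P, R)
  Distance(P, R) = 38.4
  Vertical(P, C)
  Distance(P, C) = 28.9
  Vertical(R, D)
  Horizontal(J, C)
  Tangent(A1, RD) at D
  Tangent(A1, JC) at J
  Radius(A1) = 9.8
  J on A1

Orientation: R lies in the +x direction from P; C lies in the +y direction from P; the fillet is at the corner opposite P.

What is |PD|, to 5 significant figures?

42.888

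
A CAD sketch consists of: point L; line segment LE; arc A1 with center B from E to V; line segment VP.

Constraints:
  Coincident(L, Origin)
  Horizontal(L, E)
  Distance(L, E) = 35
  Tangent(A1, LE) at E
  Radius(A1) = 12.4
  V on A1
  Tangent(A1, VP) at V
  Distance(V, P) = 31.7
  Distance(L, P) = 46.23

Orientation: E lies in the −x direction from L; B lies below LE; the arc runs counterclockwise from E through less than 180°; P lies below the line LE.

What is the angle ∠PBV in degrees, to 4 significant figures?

68.64°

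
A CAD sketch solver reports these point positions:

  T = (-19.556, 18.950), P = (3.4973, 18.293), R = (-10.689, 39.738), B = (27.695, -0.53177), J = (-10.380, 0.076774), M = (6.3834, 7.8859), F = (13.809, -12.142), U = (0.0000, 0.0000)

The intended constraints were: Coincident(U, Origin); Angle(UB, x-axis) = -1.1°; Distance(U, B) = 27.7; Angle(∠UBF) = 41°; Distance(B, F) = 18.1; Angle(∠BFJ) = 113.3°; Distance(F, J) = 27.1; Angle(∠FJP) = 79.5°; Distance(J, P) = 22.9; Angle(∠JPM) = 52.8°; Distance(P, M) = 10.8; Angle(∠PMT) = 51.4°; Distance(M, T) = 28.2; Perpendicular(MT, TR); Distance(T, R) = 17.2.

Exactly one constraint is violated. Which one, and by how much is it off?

Distance(T, R) = 17.2 — off by 5.40.

U = (0.00, 0.00) ✓; UB at -1.100° ✓; |UB| = 27.70 ✓; ∠UBF = 41.00° ✓; |BF| = 18.10 ✓; ∠BFJ = 113.3° ✓; |FJ| = 27.10 ✓; ∠FJP = 79.50° ✓; |JP| = 22.90 ✓; ∠JPM = 52.80° ✓; |PM| = 10.80 ✓; ∠PMT = 51.40° ✓; |MT| = 28.20 ✓; ∠(MT, TR) = 90.00° ✓; |TR| = 22.60 ✗.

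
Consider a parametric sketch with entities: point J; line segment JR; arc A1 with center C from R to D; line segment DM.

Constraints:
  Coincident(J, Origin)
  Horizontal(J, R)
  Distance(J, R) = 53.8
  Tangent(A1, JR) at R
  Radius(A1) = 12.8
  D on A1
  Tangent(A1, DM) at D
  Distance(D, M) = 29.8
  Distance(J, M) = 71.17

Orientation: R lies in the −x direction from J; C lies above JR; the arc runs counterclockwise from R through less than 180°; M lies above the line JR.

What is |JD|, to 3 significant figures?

46.0

J is at the origin; JR is horizontal with |JR| = 53.8 and R on the −x side, so R = (-53.8, 0.00). Tangency of A1 to JR means the radius CR is perpendicular to JR, so C = R + (0, 12.8) = (-53.8, 12.8). Since CD ⟂ DM (tangency), |CM| = √(12.8² + 29.8²) = 32.4 regardless of where D sits on A1. So M lies on both circle(J, 71.17) and circle(C, 32.4); the above-JR intersection is M = (-55.0, 45.2). D is the foot of the tangent from M: D = (-42.2, 18.3).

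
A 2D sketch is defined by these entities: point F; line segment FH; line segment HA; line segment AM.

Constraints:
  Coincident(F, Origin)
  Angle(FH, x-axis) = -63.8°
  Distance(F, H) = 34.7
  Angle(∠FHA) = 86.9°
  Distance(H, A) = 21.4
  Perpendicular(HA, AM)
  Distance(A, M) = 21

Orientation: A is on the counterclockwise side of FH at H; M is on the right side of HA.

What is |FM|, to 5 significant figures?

58.975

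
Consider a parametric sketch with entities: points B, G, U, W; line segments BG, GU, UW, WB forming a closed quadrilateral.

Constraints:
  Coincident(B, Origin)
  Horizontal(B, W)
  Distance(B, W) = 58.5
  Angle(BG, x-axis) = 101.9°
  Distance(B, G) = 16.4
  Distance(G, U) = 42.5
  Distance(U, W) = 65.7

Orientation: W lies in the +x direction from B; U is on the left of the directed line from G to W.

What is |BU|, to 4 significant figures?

55.58

Checks: |GU| = 42.50 ✓; |UW| = 65.70 ✓.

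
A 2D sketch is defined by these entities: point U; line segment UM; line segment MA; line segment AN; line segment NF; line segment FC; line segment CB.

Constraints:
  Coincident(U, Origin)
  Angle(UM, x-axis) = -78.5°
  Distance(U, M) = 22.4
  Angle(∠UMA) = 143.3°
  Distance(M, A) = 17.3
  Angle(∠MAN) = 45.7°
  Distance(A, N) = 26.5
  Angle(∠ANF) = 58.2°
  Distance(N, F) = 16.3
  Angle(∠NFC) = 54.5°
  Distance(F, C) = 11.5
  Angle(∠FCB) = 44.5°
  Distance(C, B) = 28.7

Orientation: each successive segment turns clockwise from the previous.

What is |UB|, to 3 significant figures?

5.92

U is at the origin; UM runs at -78.5° with length 22.4, so M = (4.47, -22.0). ∠UMA = 143.3° gives MA at -115° from the x-axis; with |MA| = 17.3, A = (-2.90, -37.6). ∠MAN = 45.7° gives AN at 110° from the x-axis; with |AN| = 26.5, N = (-12.2, -12.8). ∠ANF = 58.2° gives NF at -11.3° from the x-axis; with |NF| = 16.3, F = (3.80, -16.0). ∠NFC = 54.5° gives FC at -137° from the x-axis; with |FC| = 11.5, C = (-4.58, -23.8). ∠FCB = 44.5° gives CB at 87.7° from the x-axis; with |CB| = 28.7, B = (-3.43, 4.83). Then |UB| = |B − U| = 5.92.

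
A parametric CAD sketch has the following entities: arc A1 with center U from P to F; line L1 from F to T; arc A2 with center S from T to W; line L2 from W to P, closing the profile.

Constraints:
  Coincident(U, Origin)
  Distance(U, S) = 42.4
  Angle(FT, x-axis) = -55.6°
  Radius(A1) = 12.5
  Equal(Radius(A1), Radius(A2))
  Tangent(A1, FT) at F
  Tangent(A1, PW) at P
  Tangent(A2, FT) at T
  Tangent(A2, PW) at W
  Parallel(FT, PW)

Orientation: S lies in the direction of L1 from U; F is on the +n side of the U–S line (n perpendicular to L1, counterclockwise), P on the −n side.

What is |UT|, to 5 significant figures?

44.204

The slot axis is L1's direction at -55.6°, so u = (cos -55.6°, sin -55.6°) = (0.56497, -0.82511) and n = (−sin -55.6°, cos -55.6°) = (0.82511, 0.56497). U is at the origin and S lies 42.4 along u from U, so S = 42.4·u = (23.955, -34.985). Tangency of A1 to both parallel lines with radius 12.5 puts F and P at U ± 12.5·n: F = (10.314, 7.0621), P = (-10.314, -7.0621). Equal radii place T and W the same way about S: T = S + 12.5·n = (34.269, -27.923), W = S − 12.5·n = (13.641, -42.047). Then |UT| = |T − U| = 44.204.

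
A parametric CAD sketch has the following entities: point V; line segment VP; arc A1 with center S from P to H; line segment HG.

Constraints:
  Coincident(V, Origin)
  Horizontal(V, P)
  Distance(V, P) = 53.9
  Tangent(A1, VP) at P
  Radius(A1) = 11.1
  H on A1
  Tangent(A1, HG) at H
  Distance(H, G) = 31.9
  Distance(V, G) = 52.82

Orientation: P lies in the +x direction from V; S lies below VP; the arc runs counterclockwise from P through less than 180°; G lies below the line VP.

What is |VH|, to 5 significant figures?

43.945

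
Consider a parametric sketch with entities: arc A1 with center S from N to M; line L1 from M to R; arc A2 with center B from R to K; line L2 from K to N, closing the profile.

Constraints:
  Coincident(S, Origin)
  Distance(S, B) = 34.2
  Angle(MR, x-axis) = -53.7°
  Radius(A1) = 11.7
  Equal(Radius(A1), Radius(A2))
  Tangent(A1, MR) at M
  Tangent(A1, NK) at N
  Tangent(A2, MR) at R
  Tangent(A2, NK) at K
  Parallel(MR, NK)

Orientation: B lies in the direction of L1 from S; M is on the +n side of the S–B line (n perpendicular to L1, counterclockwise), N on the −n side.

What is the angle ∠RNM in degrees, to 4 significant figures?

55.62°

Tangency of A1 to both parallel lines with radius 11.7 puts M and N at S ± 11.7·n: M = (9.429, 6.927), N = (-9.429, -6.927). Equal radii place R and K the same way about B: R = B + 11.7·n = (29.68, -20.64), K = B − 11.7·n = (10.82, -34.49). Then cos ∠RNM = NR·NM / (|NR||NM|), giving 55.62°.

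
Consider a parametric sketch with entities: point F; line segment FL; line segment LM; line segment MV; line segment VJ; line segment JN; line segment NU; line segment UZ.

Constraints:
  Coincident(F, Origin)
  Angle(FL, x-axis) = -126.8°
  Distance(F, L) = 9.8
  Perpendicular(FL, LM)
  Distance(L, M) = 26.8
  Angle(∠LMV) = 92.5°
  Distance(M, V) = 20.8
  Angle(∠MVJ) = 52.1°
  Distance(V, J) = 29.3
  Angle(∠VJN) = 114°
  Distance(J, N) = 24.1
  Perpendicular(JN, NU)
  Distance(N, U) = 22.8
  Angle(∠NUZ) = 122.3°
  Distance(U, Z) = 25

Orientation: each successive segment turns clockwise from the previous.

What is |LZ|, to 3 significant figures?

40.7

F is at the origin; FL runs at -126.8° with length 9.8, so L = (-5.87, -7.85). FL ⟂ LM, so LM runs at 143°; with |LM| = 26.8, M = (-27.3, 8.21). ∠LMV = 92.5° gives MV at 55.7° from the x-axis; with |MV| = 20.8, V = (-15.6, 25.4). ∠MVJ = 52.1° gives VJ at -72.2° from the x-axis; with |VJ| = 29.3, J = (-6.65, -2.51). ∠VJN = 114.0° gives JN at -138° from the x-axis; with |JN| = 24.1, N = (-24.6, -18.6). JN is perpendicular to NU, so NU runs at 132°; with |NU| = 22.8, U = (-39.8, -1.57). ∠NUZ = 122.3° gives UZ at 74.1° from the x-axis; with |UZ| = 25.0, Z = (-33.0, 22.5). Then |LZ| = |Z − L| = 40.7.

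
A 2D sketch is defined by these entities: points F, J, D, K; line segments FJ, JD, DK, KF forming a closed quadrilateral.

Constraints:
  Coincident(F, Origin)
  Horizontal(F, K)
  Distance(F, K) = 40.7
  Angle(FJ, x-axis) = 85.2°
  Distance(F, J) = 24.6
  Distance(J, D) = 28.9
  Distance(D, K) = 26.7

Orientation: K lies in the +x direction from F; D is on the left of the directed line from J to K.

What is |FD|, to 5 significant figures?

39.702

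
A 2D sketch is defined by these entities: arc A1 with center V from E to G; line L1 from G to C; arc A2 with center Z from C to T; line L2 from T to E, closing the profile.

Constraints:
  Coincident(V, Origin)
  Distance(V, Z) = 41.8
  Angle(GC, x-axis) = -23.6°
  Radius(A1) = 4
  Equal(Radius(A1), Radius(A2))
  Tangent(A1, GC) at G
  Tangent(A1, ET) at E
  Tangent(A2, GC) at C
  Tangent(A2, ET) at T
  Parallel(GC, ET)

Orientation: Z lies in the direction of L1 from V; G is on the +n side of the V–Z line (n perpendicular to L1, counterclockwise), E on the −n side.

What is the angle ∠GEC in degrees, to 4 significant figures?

79.17°

Tangency of A1 to both parallel lines with radius 4.0 puts G and E at V ± 4.0·n: G = (1.601, 3.665), E = (-1.601, -3.665). Equal radii place C and T the same way about Z: C = Z + 4.0·n = (39.91, -13.07), T = Z − 4.0·n = (36.70, -20.40). Then cos ∠GEC = EG·EC / (|EG||EC|), giving 79.17°.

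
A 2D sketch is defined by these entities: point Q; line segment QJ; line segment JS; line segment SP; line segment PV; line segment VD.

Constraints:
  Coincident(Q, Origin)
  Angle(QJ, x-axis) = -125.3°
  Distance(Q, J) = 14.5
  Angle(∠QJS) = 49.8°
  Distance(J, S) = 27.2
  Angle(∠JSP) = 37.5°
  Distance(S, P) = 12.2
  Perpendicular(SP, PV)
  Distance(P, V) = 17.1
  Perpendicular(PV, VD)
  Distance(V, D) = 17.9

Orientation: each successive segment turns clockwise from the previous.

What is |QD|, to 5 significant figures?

30.547

Q is at the origin; QJ runs at -125.3° with length 14.5, so J = (-8.3789, -11.834). ∠QJS = 49.8° gives JS at 104.50° from the x-axis; with |JS| = 27.2, S = (-15.189, 14.500). ∠JSP = 37.5° gives SP at -38.000° from the x-axis; with |SP| = 12.2, P = (-5.5755, 6.9886). SP ⟂ PV, so PV runs at -128.00°; with |PV| = 17.1, V = (-16.103, -6.4864). The perpendicularity gives VD at right angles to PV, so VD runs at 142.00°; with |VD| = 17.9, D = (-30.209, 4.5339). Then |QD| = |D − Q| = 30.547.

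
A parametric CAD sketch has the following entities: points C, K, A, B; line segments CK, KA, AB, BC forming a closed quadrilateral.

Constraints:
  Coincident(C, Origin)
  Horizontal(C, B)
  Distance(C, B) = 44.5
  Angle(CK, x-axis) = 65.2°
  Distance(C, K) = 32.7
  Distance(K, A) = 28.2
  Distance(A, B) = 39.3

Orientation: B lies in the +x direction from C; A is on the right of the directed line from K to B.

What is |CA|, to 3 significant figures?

5.98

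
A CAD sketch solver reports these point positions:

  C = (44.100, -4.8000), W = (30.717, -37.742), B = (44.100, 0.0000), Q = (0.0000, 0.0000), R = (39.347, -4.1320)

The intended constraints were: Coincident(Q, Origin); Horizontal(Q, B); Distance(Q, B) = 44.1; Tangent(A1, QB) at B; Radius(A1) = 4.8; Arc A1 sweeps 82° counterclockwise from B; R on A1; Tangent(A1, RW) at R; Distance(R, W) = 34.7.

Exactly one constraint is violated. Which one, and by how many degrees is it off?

Tangent(A1, RW) at R — off by 6.40°.

Q = (0.00, 0.00) ✓; Q.y = 0.00, B.y = 0.00 ✓; |QB| = 44.10 ✓; ∠(CB, BQ) = 90.00° ✓; |CB| = 4.800 ✓; bearing(C→R) − bearing(C→B) = 82.00° ✓; |CR| = 4.800 ✓; ∠(CR, RW) = 96.40° ✗; |RW| = 34.70 ✓.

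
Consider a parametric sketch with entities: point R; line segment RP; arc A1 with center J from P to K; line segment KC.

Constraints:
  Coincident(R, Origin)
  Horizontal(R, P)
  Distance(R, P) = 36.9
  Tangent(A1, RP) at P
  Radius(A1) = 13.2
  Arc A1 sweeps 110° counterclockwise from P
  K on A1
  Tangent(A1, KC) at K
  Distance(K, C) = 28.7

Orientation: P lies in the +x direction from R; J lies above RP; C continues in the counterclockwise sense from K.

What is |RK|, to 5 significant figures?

52.390

R is at the origin; R and P share the same y with |RP| = 36.9 and P on the +x side, so P = (36.900, 0.0000). A1 meets RP tangentially, so JP is at right angles to RP, so J = P + (0, 13.2) = (36.900, 13.200). On A1, P sits at bearing -90° from J; a 110° counterclockwise sweep puts K at bearing 20°, so K = J + 13.2·(cos 20°, sin 20°) = (49.304, 17.715). Then |RK| = |K − R| = 52.390.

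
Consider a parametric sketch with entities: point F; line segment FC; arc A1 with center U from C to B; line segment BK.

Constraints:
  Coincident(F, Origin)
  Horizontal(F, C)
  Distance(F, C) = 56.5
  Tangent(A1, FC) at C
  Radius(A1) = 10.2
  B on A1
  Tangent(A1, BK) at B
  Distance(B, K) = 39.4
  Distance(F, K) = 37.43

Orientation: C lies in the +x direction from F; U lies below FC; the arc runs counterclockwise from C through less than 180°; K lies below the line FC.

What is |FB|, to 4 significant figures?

49.40

Checks: |UB| = 10.20 ✓; ∠(UB, BK) = 90.00° ✓; |BK| = 39.40 ✓; |FK| = 37.43 ✓.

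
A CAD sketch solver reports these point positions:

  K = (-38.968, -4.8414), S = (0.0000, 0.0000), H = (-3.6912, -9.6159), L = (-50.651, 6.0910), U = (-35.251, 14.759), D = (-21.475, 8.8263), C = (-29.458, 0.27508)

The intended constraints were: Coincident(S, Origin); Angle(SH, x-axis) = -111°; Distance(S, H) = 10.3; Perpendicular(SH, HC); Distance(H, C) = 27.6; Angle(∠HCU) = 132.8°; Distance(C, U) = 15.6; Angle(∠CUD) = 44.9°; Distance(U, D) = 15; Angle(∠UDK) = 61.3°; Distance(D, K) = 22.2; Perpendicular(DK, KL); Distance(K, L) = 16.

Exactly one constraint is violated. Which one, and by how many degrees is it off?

Perpendicular(DK, KL) — off by 8.90°.

S = (0.00, 0.00) ✓; SH at -111.0° ✓; |SH| = 10.30 ✓; ∠(SH, HC) = 90.00° ✓; |HC| = 27.60 ✓; ∠HCU = 132.8° ✓; |CU| = 15.60 ✓; ∠CUD = 44.90° ✓; |UD| = 15.00 ✓; ∠UDK = 61.30° ✓; |DK| = 22.20 ✓; ∠(DK, KL) = 81.10° ✗; |KL| = 16.00 ✓.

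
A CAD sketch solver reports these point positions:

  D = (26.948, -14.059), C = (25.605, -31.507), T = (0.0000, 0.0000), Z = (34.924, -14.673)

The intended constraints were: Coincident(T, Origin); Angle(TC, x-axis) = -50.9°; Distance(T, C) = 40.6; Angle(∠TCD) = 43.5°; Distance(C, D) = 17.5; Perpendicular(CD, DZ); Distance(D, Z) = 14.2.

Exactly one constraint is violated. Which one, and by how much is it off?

Distance(D, Z) = 14.2 — off by 6.20.

T = (0.00, 0.00) ✓; TC at -50.90° ✓; |TC| = 40.60 ✓; ∠TCD = 43.50° ✓; |CD| = 17.50 ✓; ∠(CD, DZ) = 90.00° ✓; |DZ| = 8.000 ✗.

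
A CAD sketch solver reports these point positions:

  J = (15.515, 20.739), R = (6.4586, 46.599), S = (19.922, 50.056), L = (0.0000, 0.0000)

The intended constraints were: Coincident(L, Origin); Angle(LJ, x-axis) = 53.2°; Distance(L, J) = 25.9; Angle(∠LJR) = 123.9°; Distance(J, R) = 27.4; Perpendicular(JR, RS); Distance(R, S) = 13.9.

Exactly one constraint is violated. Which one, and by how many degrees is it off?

Perpendicular(JR, RS) — off by 4.90°.

L = (0.00, 0.00) ✓; LJ at 53.20° ✓; |LJ| = 25.90 ✓; ∠LJR = 123.9° ✓; |JR| = 27.40 ✓; ∠(JR, RS) = 94.90° ✗; |RS| = 13.90 ✓.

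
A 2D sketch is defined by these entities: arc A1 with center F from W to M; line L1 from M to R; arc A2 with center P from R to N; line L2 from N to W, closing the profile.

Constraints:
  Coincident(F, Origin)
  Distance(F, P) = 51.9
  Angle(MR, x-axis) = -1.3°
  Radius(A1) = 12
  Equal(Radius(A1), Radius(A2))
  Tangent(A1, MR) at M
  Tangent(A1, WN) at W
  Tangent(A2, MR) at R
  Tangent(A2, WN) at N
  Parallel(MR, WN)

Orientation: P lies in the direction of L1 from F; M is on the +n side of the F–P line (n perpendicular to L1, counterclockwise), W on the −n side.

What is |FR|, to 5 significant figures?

53.269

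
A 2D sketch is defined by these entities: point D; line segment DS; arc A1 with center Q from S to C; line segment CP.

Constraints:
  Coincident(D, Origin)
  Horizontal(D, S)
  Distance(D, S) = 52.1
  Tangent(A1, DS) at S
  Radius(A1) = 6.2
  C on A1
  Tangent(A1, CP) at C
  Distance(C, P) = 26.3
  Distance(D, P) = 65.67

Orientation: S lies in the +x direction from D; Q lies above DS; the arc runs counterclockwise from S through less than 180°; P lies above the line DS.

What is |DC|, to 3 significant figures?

58.7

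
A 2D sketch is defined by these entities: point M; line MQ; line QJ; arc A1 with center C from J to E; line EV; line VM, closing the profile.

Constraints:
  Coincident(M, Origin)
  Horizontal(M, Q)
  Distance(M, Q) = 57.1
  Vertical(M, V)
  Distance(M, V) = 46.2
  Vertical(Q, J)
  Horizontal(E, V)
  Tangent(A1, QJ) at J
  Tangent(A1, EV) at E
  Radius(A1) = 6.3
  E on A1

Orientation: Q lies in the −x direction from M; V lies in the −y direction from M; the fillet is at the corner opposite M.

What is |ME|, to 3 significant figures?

68.7

M is at the origin; MQ is horizontal with |MQ| = 57.1 and Q on the −x side, so Q = (-57.1, 0.00). MV is vertical with |MV| = 46.2 and V on the −y side, so V = (0.00, -46.2). The virtual corner opposite M is at (-57.1, -46.2). The tangent condition forces CJ to be normal to QJ and tangency of A1 to EV means the radius CE is perpendicular to EV, with radius 6.3, so the center C sits 6.3 in from both sides at C = (-50.8, -39.9). That places the tangent points at J = (-57.1, -39.9) on QJ and E = (-50.8, -46.2) on EV. Then |ME| = |E − M| = 68.7.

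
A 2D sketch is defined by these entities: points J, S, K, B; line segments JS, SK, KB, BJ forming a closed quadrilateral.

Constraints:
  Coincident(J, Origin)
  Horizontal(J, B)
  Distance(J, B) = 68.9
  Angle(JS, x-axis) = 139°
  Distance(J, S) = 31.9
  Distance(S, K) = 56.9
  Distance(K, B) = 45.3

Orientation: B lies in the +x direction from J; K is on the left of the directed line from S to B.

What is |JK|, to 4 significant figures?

42.24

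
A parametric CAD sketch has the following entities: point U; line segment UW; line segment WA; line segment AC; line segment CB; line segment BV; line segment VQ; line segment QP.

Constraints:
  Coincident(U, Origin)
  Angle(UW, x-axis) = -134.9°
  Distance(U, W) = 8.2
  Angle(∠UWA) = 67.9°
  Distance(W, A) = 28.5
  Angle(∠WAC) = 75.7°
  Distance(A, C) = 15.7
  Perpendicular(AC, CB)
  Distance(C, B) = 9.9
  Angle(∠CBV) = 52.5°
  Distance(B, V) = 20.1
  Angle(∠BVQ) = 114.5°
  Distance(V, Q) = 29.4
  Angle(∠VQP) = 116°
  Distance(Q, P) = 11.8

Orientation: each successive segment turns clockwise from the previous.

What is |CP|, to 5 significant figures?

33.707

U is at the origin; UW runs at -134.9° with length 8.2, so W = (-5.7881, -5.8084). ∠UWA = 67.9° gives WA at 113.00° from the x-axis; with |WA| = 28.5, A = (-16.924, 20.426). ∠WAC = 75.7° gives AC at 8.7000° from the x-axis; with |AC| = 15.7, C = (-1.4046, 22.801). AC is perpendicular to CB, so CB runs at -81.300°; with |CB| = 9.9, B = (0.092852, 13.015). ∠CBV = 52.5° gives BV at 151.20° from the x-axis; with |BV| = 20.1, V = (-17.521, 22.698). ∠BVQ = 114.5° gives VQ at 85.700° from the x-axis; with |VQ| = 29.4, Q = (-15.317, 52.015). ∠VQP = 116.0° gives QP at 21.700° from the x-axis; with |QP| = 11.8, P = (-4.3528, 56.378). Then |CP| = |P − C| = 33.707.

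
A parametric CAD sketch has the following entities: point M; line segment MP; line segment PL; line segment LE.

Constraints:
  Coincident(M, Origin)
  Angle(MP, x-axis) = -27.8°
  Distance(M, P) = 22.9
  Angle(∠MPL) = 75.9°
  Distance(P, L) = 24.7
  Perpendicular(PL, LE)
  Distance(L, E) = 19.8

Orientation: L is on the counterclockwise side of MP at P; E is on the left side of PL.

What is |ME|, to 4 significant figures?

19.27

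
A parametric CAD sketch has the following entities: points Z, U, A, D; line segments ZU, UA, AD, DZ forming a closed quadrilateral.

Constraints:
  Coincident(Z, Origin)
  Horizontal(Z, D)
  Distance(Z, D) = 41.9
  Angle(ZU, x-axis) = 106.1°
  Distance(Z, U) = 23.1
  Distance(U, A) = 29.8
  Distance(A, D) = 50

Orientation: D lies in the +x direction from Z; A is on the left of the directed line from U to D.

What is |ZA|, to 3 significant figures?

45.2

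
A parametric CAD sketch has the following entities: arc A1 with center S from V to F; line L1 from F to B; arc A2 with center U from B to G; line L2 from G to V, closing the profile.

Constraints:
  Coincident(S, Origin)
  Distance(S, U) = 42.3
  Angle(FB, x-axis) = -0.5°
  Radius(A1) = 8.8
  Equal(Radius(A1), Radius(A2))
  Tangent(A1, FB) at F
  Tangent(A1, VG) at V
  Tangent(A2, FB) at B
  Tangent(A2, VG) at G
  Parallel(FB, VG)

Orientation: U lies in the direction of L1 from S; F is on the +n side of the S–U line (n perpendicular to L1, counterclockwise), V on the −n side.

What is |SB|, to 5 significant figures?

43.206

Tangency of A1 to both parallel lines with radius 8.8 puts F and V at S ± 8.8·n: F = (0.076794, 8.7997), V = (-0.076794, -8.7997). Equal radii place B and G the same way about U: B = U + 8.8·n = (42.375, 8.4305), G = U − 8.8·n = (42.222, -9.1688). Then |SB| = |B − S| = 43.206.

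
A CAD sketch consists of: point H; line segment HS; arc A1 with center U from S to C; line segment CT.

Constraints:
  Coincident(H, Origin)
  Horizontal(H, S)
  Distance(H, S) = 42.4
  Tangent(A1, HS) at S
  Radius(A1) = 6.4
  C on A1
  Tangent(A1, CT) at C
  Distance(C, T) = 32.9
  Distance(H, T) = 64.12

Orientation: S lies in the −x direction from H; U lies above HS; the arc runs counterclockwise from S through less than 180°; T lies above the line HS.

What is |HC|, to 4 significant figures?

37.79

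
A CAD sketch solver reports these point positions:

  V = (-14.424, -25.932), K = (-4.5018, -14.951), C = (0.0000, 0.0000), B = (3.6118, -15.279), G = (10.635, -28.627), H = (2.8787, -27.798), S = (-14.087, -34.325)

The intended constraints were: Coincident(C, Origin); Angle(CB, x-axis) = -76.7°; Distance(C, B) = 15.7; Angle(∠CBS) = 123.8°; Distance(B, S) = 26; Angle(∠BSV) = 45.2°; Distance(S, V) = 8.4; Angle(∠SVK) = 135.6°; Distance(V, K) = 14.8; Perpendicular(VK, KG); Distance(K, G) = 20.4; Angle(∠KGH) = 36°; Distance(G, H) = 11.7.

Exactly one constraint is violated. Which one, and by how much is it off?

Distance(G, H) = 11.7 — off by 3.90.

C = (0.00, 0.00) ✓; CB at -76.70° ✓; |CB| = 15.70 ✓; ∠CBS = 123.8° ✓; |BS| = 26.00 ✓; ∠BSV = 45.20° ✓; |SV| = 8.400 ✓; ∠SVK = 135.6° ✓; |VK| = 14.80 ✓; ∠(VK, KG) = 90.00° ✓; |KG| = 20.40 ✓; ∠KGH = 36.00° ✓; |GH| = 7.800 ✗.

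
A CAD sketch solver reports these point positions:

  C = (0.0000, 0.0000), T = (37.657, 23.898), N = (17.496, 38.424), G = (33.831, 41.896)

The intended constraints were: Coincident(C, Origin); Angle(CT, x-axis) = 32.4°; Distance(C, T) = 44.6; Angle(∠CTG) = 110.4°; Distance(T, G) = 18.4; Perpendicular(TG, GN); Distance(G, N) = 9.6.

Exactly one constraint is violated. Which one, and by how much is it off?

Distance(G, N) = 9.6 — off by 7.10.

C = (0.00, 0.00) ✓; CT at 32.40° ✓; |CT| = 44.60 ✓; ∠CTG = 110.4° ✓; |TG| = 18.40 ✓; ∠(TG, GN) = 90.00° ✓; |GN| = 16.70 ✗.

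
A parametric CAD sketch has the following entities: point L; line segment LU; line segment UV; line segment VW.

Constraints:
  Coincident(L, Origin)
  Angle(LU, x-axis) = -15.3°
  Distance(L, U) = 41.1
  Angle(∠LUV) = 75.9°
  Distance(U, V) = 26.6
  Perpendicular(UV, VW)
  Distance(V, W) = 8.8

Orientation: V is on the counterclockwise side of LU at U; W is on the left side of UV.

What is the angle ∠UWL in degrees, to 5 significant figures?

80.203°

∠LUV = 75.9°, so UV runs at -15.3° + (180° − 75.9°) = 88.800° from the x-axis; with |UV| = 26.6, V = U + 26.6·(cos 88.800°, sin 88.800°) = (40.200, 15.749). UV is perpendicular to VW; with |VW| = 8.8 on the left of UV, W = V + 8.8·(-0.99978, 0.020942) = (31.402, 15.933). Then cos ∠UWL = WU·WL / (|WU||WL|), giving 80.203°.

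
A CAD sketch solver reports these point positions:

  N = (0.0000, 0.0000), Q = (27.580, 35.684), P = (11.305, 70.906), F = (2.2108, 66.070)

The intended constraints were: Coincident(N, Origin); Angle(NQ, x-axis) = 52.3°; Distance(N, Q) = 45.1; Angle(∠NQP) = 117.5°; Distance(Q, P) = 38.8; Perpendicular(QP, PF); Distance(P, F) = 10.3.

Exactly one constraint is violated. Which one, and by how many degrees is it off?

Perpendicular(QP, PF) — off by 3.20°.

N = (0.00, 0.00) ✓; NQ at 52.30° ✓; |NQ| = 45.10 ✓; ∠NQP = 117.5° ✓; |QP| = 38.80 ✓; ∠(QP, PF) = 93.20° ✗; |PF| = 10.30 ✓.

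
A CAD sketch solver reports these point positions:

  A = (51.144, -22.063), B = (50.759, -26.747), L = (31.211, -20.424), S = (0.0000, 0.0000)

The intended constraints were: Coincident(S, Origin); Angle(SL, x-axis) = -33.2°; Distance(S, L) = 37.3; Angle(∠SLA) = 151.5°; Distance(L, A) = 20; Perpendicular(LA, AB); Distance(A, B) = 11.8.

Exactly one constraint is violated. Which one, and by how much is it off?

Distance(A, B) = 11.8 — off by 7.10.

S = (0.00, 0.00) ✓; SL at -33.20° ✓; |SL| = 37.30 ✓; ∠SLA = 151.5° ✓; |LA| = 20.00 ✓; ∠(LA, AB) = 90.00° ✓; |AB| = 4.700 ✗.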